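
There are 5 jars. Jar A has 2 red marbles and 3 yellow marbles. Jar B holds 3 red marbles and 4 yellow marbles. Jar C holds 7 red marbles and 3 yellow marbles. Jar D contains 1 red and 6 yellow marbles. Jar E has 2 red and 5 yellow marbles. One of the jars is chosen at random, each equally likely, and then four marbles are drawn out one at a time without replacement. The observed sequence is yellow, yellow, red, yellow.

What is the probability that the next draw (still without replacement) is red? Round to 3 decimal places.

0.444

Compute the likelihood of the observed sequence for each case: P(data | jar A) = (3/5)(2/4)(2/3)(1/2) = 0.1; P(data | jar B) = (4/7)(3/6)(3/5)(2/4) = 0.085714; P(data | jar C) = (3/10)(2/9)(7/8)(1/7) = 0.0083333; P(data | jar D) = (6/7)(5/6)(1/5)(4/4) = 0.14286; P(data | jar E) = (5/7)(4/6)(2/5)(3/4) = 0.14286.
The prior-weighted likelihoods are 1/5 · 0.1 = 0.02, 1/5 · 0.085714 = 0.017143, 1/5 · 0.0083333 = 0.0016667, 1/5 · 0.14286 = 0.028571, 1/5 · 0.14286 = 0.028571; summing to 0.095952.
The posterior is then P(jar A | data) = 0.20844, P(jar B | data) = 0.17866, P(jar C | data) = 0.01737, P(jar D | data) = 0.29777, P(jar E | data) = 0.29777.
So P(red next | data) = Σ P(red next | H) P(H | data) = (1)(0.20844) + (2/3)(0.17866) + (1)(0.01737) + (0)(0.29777) + (1/3)(0.29777) = 0.44417.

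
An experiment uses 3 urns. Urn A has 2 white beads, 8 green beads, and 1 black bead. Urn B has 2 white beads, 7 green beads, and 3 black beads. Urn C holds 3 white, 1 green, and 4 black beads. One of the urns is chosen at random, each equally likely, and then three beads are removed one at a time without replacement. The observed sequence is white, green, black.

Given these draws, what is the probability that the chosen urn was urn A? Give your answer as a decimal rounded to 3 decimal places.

The likelihood of the observed sequence under each hypothesis: P(data | urn A) = (2/11)(8/10)(1/9) = 0.016162; P(data | urn B) = (2/12)(7/11)(3/10) = 0.031818; P(data | urn C) = (3/8)(1/7)(4/6) = 0.035714.
Multiplying each by its prior: 1/3 · 0.016162 = 0.0053872, 1/3 · 0.031818 = 0.010606, 1/3 · 0.035714 = 0.011905; these sum to 0.027898.
Therefore the posterior P(urn A | data) = (0.0053872) / (0.027898) = 0.1931.

0.193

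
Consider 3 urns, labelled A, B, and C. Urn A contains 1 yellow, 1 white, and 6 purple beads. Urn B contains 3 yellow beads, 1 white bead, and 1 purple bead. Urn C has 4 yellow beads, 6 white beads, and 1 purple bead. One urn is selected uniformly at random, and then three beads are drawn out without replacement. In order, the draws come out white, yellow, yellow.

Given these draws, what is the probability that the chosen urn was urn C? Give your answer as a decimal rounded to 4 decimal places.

0.4211

For each hypothesis, P(data | H) works out to: P(data | urn A) = (1/8)(1/7)(0/6) = 0; P(data | urn B) = (1/5)(3/4)(2/3) = 1/10; P(data | urn C) = (6/11)(4/10)(3/9) = 4/55.
The prior-weighted likelihoods are 1/3 · 0 = 0, 1/3 · 1/10 = 1/30, 1/3 · 4/55 = 4/165; these sum to 19/330.
By Bayes' rule, P(urn C | data) = (4/165) / (19/330) = 8/19.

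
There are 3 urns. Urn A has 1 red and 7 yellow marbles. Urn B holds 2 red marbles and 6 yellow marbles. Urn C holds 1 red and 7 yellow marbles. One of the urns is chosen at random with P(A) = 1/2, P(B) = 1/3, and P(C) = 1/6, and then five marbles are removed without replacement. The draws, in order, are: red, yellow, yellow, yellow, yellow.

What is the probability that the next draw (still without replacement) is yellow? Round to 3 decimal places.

0.900

The likelihood of the observed sequence under each hypothesis: P(data | urn A) = (1/8)(7/7)(6/6)(5/5)(4/4) = 1/8; P(data | urn B) = (2/8)(6/7)(5/6)(4/5)(3/4) = 3/28; P(data | urn C) = (1/8)(7/7)(6/6)(5/5)(4/4) = 1/8.
The prior-weighted likelihoods are 1/2 · 1/8 = 1/16, 1/3 · 3/28 = 1/28, 1/6 · 1/8 = 1/48; these sum to 5/42.
Dividing through by the total gives posterior P(urn A | data) = 21/40, P(urn B | data) = 3/10, P(urn C | data) = 7/40.
The predictive probability is P(yellow next | data) = (1)(21/40) + (2/3)(3/10) + (1)(7/40) = 9/10.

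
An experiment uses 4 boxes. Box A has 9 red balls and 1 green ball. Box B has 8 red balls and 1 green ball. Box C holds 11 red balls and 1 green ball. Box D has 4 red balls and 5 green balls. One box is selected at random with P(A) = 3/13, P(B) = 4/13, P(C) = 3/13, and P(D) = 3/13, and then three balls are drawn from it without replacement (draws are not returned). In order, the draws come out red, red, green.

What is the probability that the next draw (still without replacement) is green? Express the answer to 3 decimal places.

For each hypothesis, P(data | H) works out to: P(data | box A) = (9/10)(8/9)(1/8) = 0.1; P(data | box B) = (8/9)(7/8)(1/7) = 0.11111; P(data | box C) = (11/12)(10/11)(1/10) = 0.083333; P(data | box D) = (4/9)(3/8)(5/7) = 0.11905.
Multiplying each by its prior: 3/13 · 0.1 = 0.023077, 4/13 · 0.11111 = 0.034188, 3/13 · 0.083333 = 0.019231, 3/13 · 0.11905 = 0.027473; with total 0.10397.
The posterior is then P(box A | data) = 0.22196, P(box B | data) = 0.32883, P(box C | data) = 0.18497, P(box D | data) = 0.26424.
Averaging over the posterior, P(green next | data) = (0)(0.22196) + (0)(0.32883) + (0)(0.18497) + (2/3)(0.26424) = 0.17616.

0.176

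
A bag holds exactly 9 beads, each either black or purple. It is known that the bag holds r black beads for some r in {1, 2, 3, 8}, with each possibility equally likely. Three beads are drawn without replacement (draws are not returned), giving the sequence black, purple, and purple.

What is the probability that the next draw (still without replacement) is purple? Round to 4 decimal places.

Under each hypothesis, the probability of the observed sequence is: P(data | r = 1) = (1/9)(8/8)(7/7) = 0.11111; P(data | r = 2) = (2/9)(7/8)(6/7) = 0.16667; P(data | r = 3) = (3/9)(6/8)(5/7) = 0.17857; P(data | r = 8) = (8/9)(1/8)(0/7) = 0.
Weighting by the prior gives 1/4 · 0.11111 = 0.027778, 1/4 · 0.16667 = 0.041667, 1/4 · 0.17857 = 0.044643, 1/4 · 0 = 0; with total 0.11409.
Dividing through by the total gives posterior P(r = 1 | data) = 0.24348, P(r = 2 | data) = 0.36522, P(r = 3 | data) = 0.3913, P(r = 8 | data) = 0.
So P(purple next | data) = Σ P(purple next | H) P(H | data) = (1)(0.24348) + (5/6)(0.36522) + (2/3)(0.3913) = 0.8087.

0.8087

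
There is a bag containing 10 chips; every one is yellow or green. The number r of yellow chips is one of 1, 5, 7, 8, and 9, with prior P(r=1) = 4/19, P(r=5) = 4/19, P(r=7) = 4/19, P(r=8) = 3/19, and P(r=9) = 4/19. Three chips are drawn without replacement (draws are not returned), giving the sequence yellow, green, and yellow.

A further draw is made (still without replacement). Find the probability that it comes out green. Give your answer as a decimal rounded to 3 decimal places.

Under each hypothesis, the probability of the observed sequence is: P(data | r = 1) = (1/10)(9/9)(0/8) = 0; P(data | r = 5) = (5/10)(5/9)(4/8) = 0.13889; P(data | r = 7) = (7/10)(3/9)(6/8) = 0.175; P(data | r = 8) = (8/10)(2/9)(7/8) = 0.15556; P(data | r = 9) = (9/10)(1/9)(8/8) = 0.1.
Weighting by the prior gives 4/19 · 0 = 0, 4/19 · 0.13889 = 0.02924, 4/19 · 0.175 = 0.036842, 3/19 · 0.15556 = 0.024561, 4/19 · 0.1 = 0.021053; these sum to 0.1117.
The posterior is then P(r = 1 | data) = 0, P(r = 5 | data) = 0.26178, P(r = 7 | data) = 0.32984, P(r = 8 | data) = 0.2199, P(r = 9 | data) = 0.18848.
So P(green next | data) = Σ P(green next | H) P(H | data) = (4/7)(0.26178) + (2/7)(0.32984) + (1/7)(0.2199) + (0)(0.18848) = 0.27524.

0.275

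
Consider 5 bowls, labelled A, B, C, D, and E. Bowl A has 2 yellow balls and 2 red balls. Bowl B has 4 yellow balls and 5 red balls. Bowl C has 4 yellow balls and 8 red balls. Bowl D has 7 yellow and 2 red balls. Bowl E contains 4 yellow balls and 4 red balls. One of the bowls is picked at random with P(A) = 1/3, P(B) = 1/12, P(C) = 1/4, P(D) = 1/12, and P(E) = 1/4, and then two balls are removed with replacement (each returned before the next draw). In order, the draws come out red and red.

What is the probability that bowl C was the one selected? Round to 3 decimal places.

Compute the likelihood of the observed sequence for each case: P(data | bowl A) = (2/4)(2/4) = 0.25; P(data | bowl B) = (5/9)(5/9) = 0.30864; P(data | bowl C) = (8/12)(8/12) = 0.44444; P(data | bowl D) = (2/9)(2/9) = 0.049383; P(data | bowl E) = (4/8)(4/8) = 0.25.
Weighting by the prior gives 1/3 · 0.25 = 0.083333, 1/12 · 0.30864 = 0.02572, 1/4 · 0.44444 = 0.11111, 1/12 · 0.049383 = 0.0041152, 1/4 · 0.25 = 0.0625; with total 0.28678.
By Bayes' rule, P(bowl C | data) = (0.11111) / (0.28678) = 0.38744.

0.387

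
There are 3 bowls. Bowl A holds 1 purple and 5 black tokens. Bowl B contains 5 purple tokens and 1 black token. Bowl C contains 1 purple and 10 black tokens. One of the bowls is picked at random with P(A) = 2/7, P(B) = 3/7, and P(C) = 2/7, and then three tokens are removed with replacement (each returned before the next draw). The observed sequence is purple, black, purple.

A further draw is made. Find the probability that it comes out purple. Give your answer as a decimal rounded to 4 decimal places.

The likelihood of the observed sequence under each hypothesis: P(data | bowl A) = (1/6)(5/6)(1/6) = 0.023148; P(data | bowl B) = (5/6)(1/6)(5/6) = 0.11574; P(data | bowl C) = (1/11)(10/11)(1/11) = 0.0075131.
The prior-weighted likelihoods are 2/7 · 0.023148 = 0.0066138, 3/7 · 0.11574 = 0.049603, 2/7 · 0.0075131 = 0.0021466; with total 0.058364.
Dividing through by the total gives posterior P(bowl A | data) = 0.11332, P(bowl B | data) = 0.8499, P(bowl C | data) = 0.03678.
So P(purple next | data) = Σ P(purple next | H) P(H | data) = (1/6)(0.11332) + (5/6)(0.8499) + (1/11)(0.03678) = 0.73048.

0.7305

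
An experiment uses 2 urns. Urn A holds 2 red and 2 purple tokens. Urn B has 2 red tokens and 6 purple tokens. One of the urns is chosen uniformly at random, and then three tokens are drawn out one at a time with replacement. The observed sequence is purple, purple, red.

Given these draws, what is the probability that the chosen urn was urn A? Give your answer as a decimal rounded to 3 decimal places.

For each hypothesis, P(data | H) works out to: P(data | urn A) = (2/4)(2/4)(2/4) = 1/8; P(data | urn B) = (6/8)(6/8)(2/8) = 9/64.
Multiplying each by its prior: 1/2 · 1/8 = 1/16, 1/2 · 9/64 = 9/128; with total 17/128.
By Bayes' rule, P(urn A | data) = (1/16) / (17/128) = 8/17.

0.471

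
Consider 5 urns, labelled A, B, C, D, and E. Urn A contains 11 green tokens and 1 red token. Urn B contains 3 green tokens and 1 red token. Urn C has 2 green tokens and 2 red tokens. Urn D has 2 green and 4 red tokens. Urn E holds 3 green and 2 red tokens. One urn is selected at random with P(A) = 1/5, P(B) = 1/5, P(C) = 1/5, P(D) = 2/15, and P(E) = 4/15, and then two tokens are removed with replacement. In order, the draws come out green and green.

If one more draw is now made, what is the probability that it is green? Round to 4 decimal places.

Under each hypothesis, the probability of the observed sequence is: P(data | urn A) = (11/12)(11/12) = 0.84028; P(data | urn B) = (3/4)(3/4) = 0.5625; P(data | urn C) = (2/4)(2/4) = 0.25; P(data | urn D) = (2/6)(2/6) = 0.11111; P(data | urn E) = (3/5)(3/5) = 0.36.
Weighting by the prior gives 1/5 · 0.84028 = 0.16806, 1/5 · 0.5625 = 0.1125, 1/5 · 0.25 = 0.05, 2/15 · 0.11111 = 0.014815, 4/15 · 0.36 = 0.096; summing to 0.44137.
Dividing through by the total gives posterior P(urn A | data) = 0.38076, P(urn B | data) = 0.25489, P(urn C | data) = 0.11328, P(urn D | data) = 0.033565, P(urn E | data) = 0.2175.
The predictive probability is P(green next | data) = (11/12)(0.38076) + (3/4)(0.25489) + (1/2)(0.11328) + (1/3)(0.033565) + (3/5)(0.2175) = 0.73853.

0.7385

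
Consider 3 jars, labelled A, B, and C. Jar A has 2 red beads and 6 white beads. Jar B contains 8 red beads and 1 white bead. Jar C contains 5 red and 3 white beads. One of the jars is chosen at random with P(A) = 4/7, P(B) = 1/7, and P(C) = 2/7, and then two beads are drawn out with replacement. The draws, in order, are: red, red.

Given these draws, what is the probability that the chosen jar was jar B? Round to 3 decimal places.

0.434

For each hypothesis, P(data | H) works out to: P(data | jar A) = (2/8)(2/8) = 0.0625; P(data | jar B) = (8/9)(8/9) = 0.79012; P(data | jar C) = (5/8)(5/8) = 0.39062.
Weighting by the prior gives 4/7 · 0.0625 = 0.035714, 1/7 · 0.79012 = 0.11287, 2/7 · 0.39062 = 0.11161; these sum to 0.2602.
Therefore the posterior P(jar B | data) = (0.11287) / (0.2602) = 0.43381.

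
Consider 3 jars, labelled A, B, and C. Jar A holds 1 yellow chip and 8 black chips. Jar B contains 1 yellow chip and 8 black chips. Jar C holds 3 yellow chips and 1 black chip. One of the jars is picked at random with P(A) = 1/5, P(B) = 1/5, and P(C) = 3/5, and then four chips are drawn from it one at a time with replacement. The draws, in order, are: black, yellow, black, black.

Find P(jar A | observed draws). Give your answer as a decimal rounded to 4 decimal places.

0.4081

Compute the likelihood of the observed sequence for each case: P(data | jar A) = (8/9)(1/9)(8/9)(8/9) = 0.078037; P(data | jar B) = (8/9)(1/9)(8/9)(8/9) = 0.078037; P(data | jar C) = (1/4)(3/4)(1/4)(1/4) = 0.011719.
Weighting by the prior gives 1/5 · 0.078037 = 0.015607, 1/5 · 0.078037 = 0.015607, 3/5 · 0.011719 = 0.0070313; with total 0.038246.
So P(jar A | data) = (0.015607) / (0.038246) = 0.40808.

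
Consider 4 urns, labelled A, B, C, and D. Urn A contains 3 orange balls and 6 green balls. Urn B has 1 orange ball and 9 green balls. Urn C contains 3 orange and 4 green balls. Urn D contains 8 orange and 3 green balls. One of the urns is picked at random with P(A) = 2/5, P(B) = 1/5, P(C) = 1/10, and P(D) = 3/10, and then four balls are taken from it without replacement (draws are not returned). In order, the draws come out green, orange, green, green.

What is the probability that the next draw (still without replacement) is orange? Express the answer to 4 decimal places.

0.3407

Compute the likelihood of the observed sequence for each case: P(data | urn A) = (6/9)(3/8)(5/7)(4/6) = 0.11905; P(data | urn B) = (9/10)(1/9)(8/8)(7/7) = 0.1; P(data | urn C) = (4/7)(3/6)(3/5)(2/4) = 0.085714; P(data | urn D) = (3/11)(8/10)(2/9)(1/8) = 0.0060606.
Weighting by the prior gives 2/5 · 0.11905 = 0.047619, 1/5 · 0.1 = 0.02, 1/10 · 0.085714 = 0.0085714, 3/10 · 0.0060606 = 0.0018182; with total 0.078009.
Normalising, the posterior is P(urn A | data) = 0.61043, P(urn B | data) = 0.25638, P(urn C | data) = 0.10988, P(urn D | data) = 0.023307.
Averaging over the posterior, P(orange next | data) = (2/5)(0.61043) + (0)(0.25638) + (2/3)(0.10988) + (1)(0.023307) = 0.34073.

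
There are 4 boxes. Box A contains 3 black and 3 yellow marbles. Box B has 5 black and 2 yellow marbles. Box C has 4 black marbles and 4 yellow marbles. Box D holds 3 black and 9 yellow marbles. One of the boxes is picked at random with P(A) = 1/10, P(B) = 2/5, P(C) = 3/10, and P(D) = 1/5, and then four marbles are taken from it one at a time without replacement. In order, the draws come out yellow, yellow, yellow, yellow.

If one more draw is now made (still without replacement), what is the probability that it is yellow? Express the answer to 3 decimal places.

The likelihood of the observed sequence under each hypothesis: P(data | box A) = (3/6)(2/5)(1/4)(0/3) = 0; P(data | box B) = (2/7)(1/6)(0/5) = 0; P(data | box C) = (4/8)(3/7)(2/6)(1/5) = 1/70; P(data | box D) = (9/12)(8/11)(7/10)(6/9) = 14/55.
The prior-weighted likelihoods are 1/10 · 0 = 0, 2/5 · 0 = 0, 3/10 · 1/70 = 3/700, 1/5 · 14/55 = 14/275; these sum to 17/308.
Dividing through by the total gives posterior P(box A | data) = 0, P(box B | data) = 0, P(box C | data) = 33/425, P(box D | data) = 392/425.
Averaging over the posterior, P(yellow next | data) = (0)(33/425) + (5/8)(392/425) = 49/85.

0.576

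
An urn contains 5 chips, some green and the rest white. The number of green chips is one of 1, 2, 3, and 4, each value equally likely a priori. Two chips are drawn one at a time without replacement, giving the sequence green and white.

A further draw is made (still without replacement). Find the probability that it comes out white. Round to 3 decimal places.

For each hypothesis, P(data | H) works out to: P(data | r = 1) = (1/5)(4/4) = 1/5; P(data | r = 2) = (2/5)(3/4) = 3/10; P(data | r = 3) = (3/5)(2/4) = 3/10; P(data | r = 4) = (4/5)(1/4) = 1/5.
Weighting by the prior gives 1/4 · 1/5 = 1/20, 1/4 · 3/10 = 3/40, 1/4 · 3/10 = 3/40, 1/4 · 1/5 = 1/20; these sum to 1/4.
Dividing through by the total gives posterior P(r = 1 | data) = 1/5, P(r = 2 | data) = 3/10, P(r = 3 | data) = 3/10, P(r = 4 | data) = 1/5.
The predictive probability is P(white next | data) = (1)(1/5) + (2/3)(3/10) + (1/3)(3/10) + (0)(1/5) = 1/2.

0.500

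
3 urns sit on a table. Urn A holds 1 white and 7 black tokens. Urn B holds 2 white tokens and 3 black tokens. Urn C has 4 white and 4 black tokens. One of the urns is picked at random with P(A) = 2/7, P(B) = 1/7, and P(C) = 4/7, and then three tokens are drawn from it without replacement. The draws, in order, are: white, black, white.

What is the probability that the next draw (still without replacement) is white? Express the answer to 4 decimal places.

Compute the likelihood of the observed sequence for each case: P(data | urn A) = (1/8)(7/7)(0/6) = 0; P(data | urn B) = (2/5)(3/4)(1/3) = 1/10; P(data | urn C) = (4/8)(4/7)(3/6) = 1/7.
Weighting by the prior gives 2/7 · 0 = 0, 1/7 · 1/10 = 1/70, 4/7 · 1/7 = 4/49; with total 47/490.
The posterior is then P(urn A | data) = 0, P(urn B | data) = 7/47, P(urn C | data) = 40/47.
So P(white next | data) = Σ P(white next | H) P(H | data) = (0)(7/47) + (2/5)(40/47) = 16/47.

0.3404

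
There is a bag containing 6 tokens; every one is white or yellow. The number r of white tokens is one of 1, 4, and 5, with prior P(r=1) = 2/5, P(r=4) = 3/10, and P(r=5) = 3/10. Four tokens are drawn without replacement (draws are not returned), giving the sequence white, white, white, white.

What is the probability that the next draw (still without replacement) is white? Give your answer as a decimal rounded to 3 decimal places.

Compute the likelihood of the observed sequence for each case: P(data | r = 1) = (1/6)(0/5) = 0; P(data | r = 4) = (4/6)(3/5)(2/4)(1/3) = 1/15; P(data | r = 5) = (5/6)(4/5)(3/4)(2/3) = 1/3.
Multiplying each by its prior: 2/5 · 0 = 0, 3/10 · 1/15 = 1/50, 3/10 · 1/3 = 1/10; with total 3/25.
Normalising, the posterior is P(r = 1 | data) = 0, P(r = 4 | data) = 1/6, P(r = 5 | data) = 5/6.
The predictive probability is P(white next | data) = (0)(1/6) + (1/2)(5/6) = 5/12.

0.417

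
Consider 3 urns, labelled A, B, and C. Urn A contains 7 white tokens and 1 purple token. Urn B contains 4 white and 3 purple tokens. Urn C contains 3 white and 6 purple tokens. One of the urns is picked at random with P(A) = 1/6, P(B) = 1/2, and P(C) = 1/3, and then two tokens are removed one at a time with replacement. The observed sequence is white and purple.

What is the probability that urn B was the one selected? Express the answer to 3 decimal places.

For each hypothesis, P(data | H) works out to: P(data | urn A) = (7/8)(1/8) = 0.10938; P(data | urn B) = (4/7)(3/7) = 0.2449; P(data | urn C) = (3/9)(6/9) = 0.22222.
The prior-weighted likelihoods are 1/6 · 0.10938 = 0.018229, 1/2 · 0.2449 = 0.12245, 1/3 · 0.22222 = 0.074074; with total 0.21475.
By Bayes' rule, P(urn B | data) = (0.12245) / (0.21475) = 0.57019.

0.570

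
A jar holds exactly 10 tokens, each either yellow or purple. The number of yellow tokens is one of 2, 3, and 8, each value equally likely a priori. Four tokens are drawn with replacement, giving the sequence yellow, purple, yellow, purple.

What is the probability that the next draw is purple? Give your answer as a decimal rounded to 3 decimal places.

The likelihood of the observed sequence under each hypothesis: P(data | r = 2) = (2/10)(8/10)(2/10)(8/10) = 0.0256; P(data | r = 3) = (3/10)(7/10)(3/10)(7/10) = 0.0441; P(data | r = 8) = (8/10)(2/10)(8/10)(2/10) = 0.0256.
Multiplying each by its prior: 1/3 · 0.0256 = 0.0085333, 1/3 · 0.0441 = 0.0147, 1/3 · 0.0256 = 0.0085333; with total 0.031767.
Normalising, the posterior is P(r = 2 | data) = 0.26863, P(r = 3 | data) = 0.46275, P(r = 8 | data) = 0.26863.
So P(purple next | data) = Σ P(purple next | H) P(H | data) = (4/5)(0.26863) + (7/10)(0.46275) + (1/5)(0.26863) = 0.59255.

0.593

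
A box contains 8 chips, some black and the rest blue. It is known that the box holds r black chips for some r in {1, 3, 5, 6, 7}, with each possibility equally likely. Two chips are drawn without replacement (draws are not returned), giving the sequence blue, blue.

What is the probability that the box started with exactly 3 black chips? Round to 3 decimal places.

0.286

For each hypothesis, P(data | H) works out to: P(data | r = 1) = (7/8)(6/7) = 3/4; P(data | r = 3) = (5/8)(4/7) = 5/14; P(data | r = 5) = (3/8)(2/7) = 3/28; P(data | r = 6) = (2/8)(1/7) = 1/28; P(data | r = 7) = (1/8)(0/7) = 0.
Weighting by the prior gives 1/5 · 3/4 = 3/20, 1/5 · 5/14 = 1/14, 1/5 · 3/28 = 3/140, 1/5 · 1/28 = 1/140, 1/5 · 0 = 0; with total 1/4.
Therefore the posterior P(r = 3 | data) = (1/14) / (1/4) = 2/7.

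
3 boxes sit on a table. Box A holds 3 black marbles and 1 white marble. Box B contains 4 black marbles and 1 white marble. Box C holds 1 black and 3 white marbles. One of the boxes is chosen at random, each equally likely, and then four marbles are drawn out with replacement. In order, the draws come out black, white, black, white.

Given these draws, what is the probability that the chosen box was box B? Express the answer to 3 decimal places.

Compute the likelihood of the observed sequence for each case: P(data | box A) = (3/4)(1/4)(3/4)(1/4) = 0.035156; P(data | box B) = (4/5)(1/5)(4/5)(1/5) = 0.0256; P(data | box C) = (1/4)(3/4)(1/4)(3/4) = 0.035156.
Multiplying each by its prior: 1/3 · 0.035156 = 0.011719, 1/3 · 0.0256 = 0.0085333, 1/3 · 0.035156 = 0.011719; summing to 0.031971.
Hence P(box B | data) = (0.0085333) / (0.031971) = 0.26691.

0.267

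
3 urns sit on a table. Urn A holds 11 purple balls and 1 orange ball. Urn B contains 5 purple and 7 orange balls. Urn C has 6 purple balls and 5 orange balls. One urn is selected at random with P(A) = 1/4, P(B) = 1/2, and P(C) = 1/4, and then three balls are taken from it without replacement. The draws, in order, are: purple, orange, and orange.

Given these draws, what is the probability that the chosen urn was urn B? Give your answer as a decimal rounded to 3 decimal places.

0.724

Under each hypothesis, the probability of the observed sequence is: P(data | urn A) = (11/12)(1/11)(0/10) = 0; P(data | urn B) = (5/12)(7/11)(6/10) = 7/44; P(data | urn C) = (6/11)(5/10)(4/9) = 4/33.
Weighting by the prior gives 1/4 · 0 = 0, 1/2 · 7/44 = 7/88, 1/4 · 4/33 = 1/33; with total 29/264.
Therefore the posterior P(urn B | data) = (7/88) / (29/264) = 21/29.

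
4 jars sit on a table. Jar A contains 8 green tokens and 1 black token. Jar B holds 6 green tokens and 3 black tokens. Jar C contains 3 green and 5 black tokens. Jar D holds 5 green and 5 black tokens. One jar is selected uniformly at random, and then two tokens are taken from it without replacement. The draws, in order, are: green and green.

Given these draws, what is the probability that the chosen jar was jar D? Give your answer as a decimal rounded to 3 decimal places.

0.146

Under each hypothesis, the probability of the observed sequence is: P(data | jar A) = (8/9)(7/8) = 7/9; P(data | jar B) = (6/9)(5/8) = 5/12; P(data | jar C) = (3/8)(2/7) = 3/28; P(data | jar D) = (5/10)(4/9) = 2/9.
Weighting by the prior gives 1/4 · 7/9 = 7/36, 1/4 · 5/12 = 5/48, 1/4 · 3/28 = 3/112, 1/4 · 2/9 = 1/18; summing to 8/21.
Hence P(jar D | data) = (1/18) / (8/21) = 7/48.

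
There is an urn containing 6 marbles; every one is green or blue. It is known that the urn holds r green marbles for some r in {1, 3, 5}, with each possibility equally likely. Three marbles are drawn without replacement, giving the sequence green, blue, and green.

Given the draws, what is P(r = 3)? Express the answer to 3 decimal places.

Compute the likelihood of the observed sequence for each case: P(data | r = 1) = (1/6)(5/5)(0/4) = 0; P(data | r = 3) = (3/6)(3/5)(2/4) = 3/20; P(data | r = 5) = (5/6)(1/5)(4/4) = 1/6.
The prior-weighted likelihoods are 1/3 · 0 = 0, 1/3 · 3/20 = 1/20, 1/3 · 1/6 = 1/18; summing to 19/180.
Hence P(r = 3 | data) = (1/20) / (19/180) = 9/19.

0.474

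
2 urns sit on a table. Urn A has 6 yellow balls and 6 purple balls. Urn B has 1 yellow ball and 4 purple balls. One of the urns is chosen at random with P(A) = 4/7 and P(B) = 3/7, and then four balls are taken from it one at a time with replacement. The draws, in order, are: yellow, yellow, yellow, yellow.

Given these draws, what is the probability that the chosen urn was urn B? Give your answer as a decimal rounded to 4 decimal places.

0.0188

Compute the likelihood of the observed sequence for each case: P(data | urn A) = (6/12)(6/12)(6/12)(6/12) = 0.0625; P(data | urn B) = (1/5)(1/5)(1/5)(1/5) = 0.0016.
Weighting by the prior gives 4/7 · 0.0625 = 0.035714, 3/7 · 0.0016 = 0.00068571; these sum to 0.0364.
By Bayes' rule, P(urn B | data) = (0.00068571) / (0.0364) = 0.018838.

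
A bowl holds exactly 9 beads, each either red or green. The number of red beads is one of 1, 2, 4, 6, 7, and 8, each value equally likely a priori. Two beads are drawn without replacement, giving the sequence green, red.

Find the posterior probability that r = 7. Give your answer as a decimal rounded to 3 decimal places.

0.171

The likelihood of the observed sequence under each hypothesis: P(data | r = 1) = (8/9)(1/8) = 1/9; P(data | r = 2) = (7/9)(2/8) = 7/36; P(data | r = 4) = (5/9)(4/8) = 5/18; P(data | r = 6) = (3/9)(6/8) = 1/4; P(data | r = 7) = (2/9)(7/8) = 7/36; P(data | r = 8) = (1/9)(8/8) = 1/9.
The prior-weighted likelihoods are 1/6 · 1/9 = 1/54, 1/6 · 7/36 = 7/216, 1/6 · 5/18 = 5/108, 1/6 · 1/4 = 1/24, 1/6 · 7/36 = 7/216, 1/6 · 1/9 = 1/54; these sum to 41/216.
So P(r = 7 | data) = (7/216) / (41/216) = 7/41.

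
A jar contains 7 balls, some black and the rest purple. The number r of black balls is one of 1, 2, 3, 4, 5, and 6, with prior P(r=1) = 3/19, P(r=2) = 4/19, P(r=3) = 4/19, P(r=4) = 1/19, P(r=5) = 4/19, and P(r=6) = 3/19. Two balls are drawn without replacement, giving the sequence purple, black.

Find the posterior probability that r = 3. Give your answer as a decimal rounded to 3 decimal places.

0.273

Compute the likelihood of the observed sequence for each case: P(data | r = 1) = (6/7)(1/6) = 1/7; P(data | r = 2) = (5/7)(2/6) = 5/21; P(data | r = 3) = (4/7)(3/6) = 2/7; P(data | r = 4) = (3/7)(4/6) = 2/7; P(data | r = 5) = (2/7)(5/6) = 5/21; P(data | r = 6) = (1/7)(6/6) = 1/7.
The prior-weighted likelihoods are 3/19 · 1/7 = 3/133, 4/19 · 5/21 = 20/399, 4/19 · 2/7 = 8/133, 1/19 · 2/7 = 2/133, 4/19 · 5/21 = 20/399, 3/19 · 1/7 = 3/133; with total 88/399.
Hence P(r = 3 | data) = (8/133) / (88/399) = 3/11.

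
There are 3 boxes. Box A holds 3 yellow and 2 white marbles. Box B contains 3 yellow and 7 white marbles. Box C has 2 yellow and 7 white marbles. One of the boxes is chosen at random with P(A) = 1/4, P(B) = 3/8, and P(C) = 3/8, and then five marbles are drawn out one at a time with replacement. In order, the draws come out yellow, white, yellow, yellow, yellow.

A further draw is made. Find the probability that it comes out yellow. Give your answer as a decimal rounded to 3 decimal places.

The likelihood of the observed sequence under each hypothesis: P(data | box A) = (3/5)(2/5)(3/5)(3/5)(3/5) = 0.05184; P(data | box B) = (3/10)(7/10)(3/10)(3/10)(3/10) = 0.00567; P(data | box C) = (2/9)(7/9)(2/9)(2/9)(2/9) = 0.0018967.
Weighting by the prior gives 1/4 · 0.05184 = 0.01296, 3/8 · 0.00567 = 0.0021263, 3/8 · 0.0018967 = 0.00071127; with total 0.015798.
Dividing through by the total gives posterior P(box A | data) = 0.82038, P(box B | data) = 0.13459, P(box C | data) = 0.045024.
So P(yellow next | data) = Σ P(yellow next | H) P(H | data) = (3/5)(0.82038) + (3/10)(0.13459) + (2/9)(0.045024) = 0.54261.

0.543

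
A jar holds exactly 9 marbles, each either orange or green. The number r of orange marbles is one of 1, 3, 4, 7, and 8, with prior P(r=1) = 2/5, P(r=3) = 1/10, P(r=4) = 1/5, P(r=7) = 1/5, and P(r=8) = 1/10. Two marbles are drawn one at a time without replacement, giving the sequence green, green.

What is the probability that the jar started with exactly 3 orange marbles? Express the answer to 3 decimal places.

The likelihood of the observed sequence under each hypothesis: P(data | r = 1) = (8/9)(7/8) = 7/9; P(data | r = 3) = (6/9)(5/8) = 5/12; P(data | r = 4) = (5/9)(4/8) = 5/18; P(data | r = 7) = (2/9)(1/8) = 1/36; P(data | r = 8) = (1/9)(0/8) = 0.
Weighting by the prior gives 2/5 · 7/9 = 14/45, 1/10 · 5/12 = 1/24, 1/5 · 5/18 = 1/18, 1/5 · 1/36 = 1/180, 1/10 · 0 = 0; these sum to 149/360.
Hence P(r = 3 | data) = (1/24) / (149/360) = 15/149.

0.101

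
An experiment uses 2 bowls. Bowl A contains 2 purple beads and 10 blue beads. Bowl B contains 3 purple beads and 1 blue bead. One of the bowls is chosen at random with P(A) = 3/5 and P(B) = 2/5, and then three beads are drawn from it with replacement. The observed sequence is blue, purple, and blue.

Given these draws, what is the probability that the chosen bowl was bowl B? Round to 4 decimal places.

For each hypothesis, P(data | H) works out to: P(data | bowl A) = (10/12)(2/12)(10/12) = 0.11574; P(data | bowl B) = (1/4)(3/4)(1/4) = 0.046875.
Multiplying each by its prior: 3/5 · 0.11574 = 0.069444, 2/5 · 0.046875 = 0.01875; these sum to 0.088194.
By Bayes' rule, P(bowl B | data) = (0.01875) / (0.088194) = 0.2126.

0.2126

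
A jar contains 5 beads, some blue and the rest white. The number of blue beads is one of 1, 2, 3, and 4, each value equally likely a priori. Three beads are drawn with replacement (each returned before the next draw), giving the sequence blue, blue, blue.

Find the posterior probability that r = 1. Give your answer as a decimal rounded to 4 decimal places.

0.0100

For each hypothesis, P(data | H) works out to: P(data | r = 1) = (1/5)(1/5)(1/5) = 1/125; P(data | r = 2) = (2/5)(2/5)(2/5) = 8/125; P(data | r = 3) = (3/5)(3/5)(3/5) = 27/125; P(data | r = 4) = (4/5)(4/5)(4/5) = 64/125.
Weighting by the prior gives 1/4 · 1/125 = 1/500, 1/4 · 8/125 = 2/125, 1/4 · 27/125 = 27/500, 1/4 · 64/125 = 16/125; with total 1/5.
Therefore the posterior P(r = 1 | data) = (1/500) / (1/5) = 1/100.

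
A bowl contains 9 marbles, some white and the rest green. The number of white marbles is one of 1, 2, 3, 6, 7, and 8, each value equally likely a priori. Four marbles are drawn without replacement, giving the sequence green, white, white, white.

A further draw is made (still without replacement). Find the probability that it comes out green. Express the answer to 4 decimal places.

0.2292

For each hypothesis, P(data | H) works out to: P(data | r = 1) = (8/9)(1/8)(0/7) = 0; P(data | r = 2) = (7/9)(2/8)(1/7)(0/6) = 0; P(data | r = 3) = (6/9)(3/8)(2/7)(1/6) = 1/84; P(data | r = 6) = (3/9)(6/8)(5/7)(4/6) = 5/42; P(data | r = 7) = (2/9)(7/8)(6/7)(5/6) = 5/36; P(data | r = 8) = (1/9)(8/8)(7/7)(6/6) = 1/9.
Weighting by the prior gives 1/6 · 0 = 0, 1/6 · 0 = 0, 1/6 · 1/84 = 1/504, 1/6 · 5/42 = 5/252, 1/6 · 5/36 = 5/216, 1/6 · 1/9 = 1/54; summing to 4/63.
Normalising, the posterior is P(r = 1 | data) = 0, P(r = 2 | data) = 0, P(r = 3 | data) = 1/32, P(r = 6 | data) = 5/16, P(r = 7 | data) = 35/96, P(r = 8 | data) = 7/24.
Averaging over the posterior, P(green next | data) = (1)(1/32) + (2/5)(5/16) + (1/5)(35/96) + (0)(7/24) = 11/48.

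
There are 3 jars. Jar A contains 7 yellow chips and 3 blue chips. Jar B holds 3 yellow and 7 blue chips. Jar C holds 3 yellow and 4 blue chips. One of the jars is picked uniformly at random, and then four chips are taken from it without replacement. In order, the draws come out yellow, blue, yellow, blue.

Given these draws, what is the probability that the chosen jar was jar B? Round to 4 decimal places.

The likelihood of the observed sequence under each hypothesis: P(data | jar A) = (7/10)(3/9)(6/8)(2/7) = 1/20; P(data | jar B) = (3/10)(7/9)(2/8)(6/7) = 1/20; P(data | jar C) = (3/7)(4/6)(2/5)(3/4) = 3/35.
The prior-weighted likelihoods are 1/3 · 1/20 = 1/60, 1/3 · 1/20 = 1/60, 1/3 · 3/35 = 1/35; summing to 13/210.
So P(jar B | data) = (1/60) / (13/210) = 7/26.

0.2692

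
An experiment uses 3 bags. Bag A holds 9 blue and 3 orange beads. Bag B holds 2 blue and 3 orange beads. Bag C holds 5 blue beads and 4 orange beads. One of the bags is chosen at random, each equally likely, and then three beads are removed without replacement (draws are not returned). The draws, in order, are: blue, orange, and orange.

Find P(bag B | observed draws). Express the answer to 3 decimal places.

Under each hypothesis, the probability of the observed sequence is: P(data | bag A) = (9/12)(3/11)(2/10) = 0.040909; P(data | bag B) = (2/5)(3/4)(2/3) = 0.2; P(data | bag C) = (5/9)(4/8)(3/7) = 0.11905.
The prior-weighted likelihoods are 1/3 · 0.040909 = 0.013636, 1/3 · 0.2 = 0.066667, 1/3 · 0.11905 = 0.039683; these sum to 0.11999.
By Bayes' rule, P(bag B | data) = (0.066667) / (0.11999) = 0.55562.

0.556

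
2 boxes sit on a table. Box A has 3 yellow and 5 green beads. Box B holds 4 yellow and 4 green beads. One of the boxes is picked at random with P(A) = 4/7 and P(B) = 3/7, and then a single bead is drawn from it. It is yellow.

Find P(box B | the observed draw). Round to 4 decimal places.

0.5000

Compute the likelihood of this draw for each case: P(data | box A) = (3/8) = 3/8; P(data | box B) = (4/8) = 1/2.
The prior-weighted likelihoods are 4/7 · 3/8 = 3/14, 3/7 · 1/2 = 3/14; summing to 3/7.
So P(box B | data) = (3/14) / (3/7) = 1/2.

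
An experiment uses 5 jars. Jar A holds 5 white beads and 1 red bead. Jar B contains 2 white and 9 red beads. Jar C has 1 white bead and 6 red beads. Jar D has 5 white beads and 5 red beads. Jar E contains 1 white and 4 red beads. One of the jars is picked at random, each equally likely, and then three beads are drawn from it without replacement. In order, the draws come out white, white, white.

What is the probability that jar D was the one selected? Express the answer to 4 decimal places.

0.1429

For each hypothesis, P(data | H) works out to: P(data | jar A) = (5/6)(4/5)(3/4) = 1/2; P(data | jar B) = (2/11)(1/10)(0/9) = 0; P(data | jar C) = (1/7)(0/6) = 0; P(data | jar D) = (5/10)(4/9)(3/8) = 1/12; P(data | jar E) = (1/5)(0/4) = 0.
Multiplying each by its prior: 1/5 · 1/2 = 1/10, 1/5 · 0 = 0, 1/5 · 0 = 0, 1/5 · 1/12 = 1/60, 1/5 · 0 = 0; with total 7/60.
Hence P(jar D | data) = (1/60) / (7/60) = 1/7.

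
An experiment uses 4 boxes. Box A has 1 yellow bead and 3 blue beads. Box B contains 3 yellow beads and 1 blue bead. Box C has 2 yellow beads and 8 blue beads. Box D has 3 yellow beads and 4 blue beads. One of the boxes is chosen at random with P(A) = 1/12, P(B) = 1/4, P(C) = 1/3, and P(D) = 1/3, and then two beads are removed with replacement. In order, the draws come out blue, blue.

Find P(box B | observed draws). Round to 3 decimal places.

0.041

The likelihood of the observed sequence under each hypothesis: P(data | box A) = (3/4)(3/4) = 0.5625; P(data | box B) = (1/4)(1/4) = 0.0625; P(data | box C) = (8/10)(8/10) = 0.64; P(data | box D) = (4/7)(4/7) = 0.32653.
Weighting by the prior gives 1/12 · 0.5625 = 0.046875, 1/4 · 0.0625 = 0.015625, 1/3 · 0.64 = 0.21333, 1/3 · 0.32653 = 0.10884; summing to 0.38468.
Hence P(box B | data) = (0.015625) / (0.38468) = 0.040619.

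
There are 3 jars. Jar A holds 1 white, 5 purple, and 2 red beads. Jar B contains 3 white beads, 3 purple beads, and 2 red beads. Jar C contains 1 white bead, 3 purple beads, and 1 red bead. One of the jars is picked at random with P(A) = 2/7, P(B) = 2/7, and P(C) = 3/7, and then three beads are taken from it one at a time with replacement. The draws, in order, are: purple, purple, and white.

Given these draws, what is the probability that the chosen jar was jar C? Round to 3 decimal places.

Compute the likelihood of the observed sequence for each case: P(data | jar A) = (5/8)(5/8)(1/8) = 0.048828; P(data | jar B) = (3/8)(3/8)(3/8) = 0.052734; P(data | jar C) = (3/5)(3/5)(1/5) = 0.072.
Multiplying each by its prior: 2/7 · 0.048828 = 0.013951, 2/7 · 0.052734 = 0.015067, 3/7 · 0.072 = 0.030857; with total 0.059875.
Therefore the posterior P(jar C | data) = (0.030857) / (0.059875) = 0.51536.

0.515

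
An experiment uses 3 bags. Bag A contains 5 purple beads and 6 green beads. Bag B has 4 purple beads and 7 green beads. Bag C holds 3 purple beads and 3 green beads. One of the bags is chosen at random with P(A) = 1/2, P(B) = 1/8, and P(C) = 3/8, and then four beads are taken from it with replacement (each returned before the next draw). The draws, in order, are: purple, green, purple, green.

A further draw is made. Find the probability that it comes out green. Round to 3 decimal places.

Compute the likelihood of the observed sequence for each case: P(data | bag A) = (5/11)(6/11)(5/11)(6/11) = 0.061471; P(data | bag B) = (4/11)(7/11)(4/11)(7/11) = 0.053548; P(data | bag C) = (3/6)(3/6)(3/6)(3/6) = 0.0625.
The prior-weighted likelihoods are 1/2 · 0.061471 = 0.030736, 1/8 · 0.053548 = 0.0066935, 3/8 · 0.0625 = 0.023438; summing to 0.060867.
Dividing through by the total gives posterior P(bag A | data) = 0.50497, P(bag B | data) = 0.10997, P(bag C | data) = 0.38506.
Averaging over the posterior, P(green next | data) = (6/11)(0.50497) + (7/11)(0.10997) + (1/2)(0.38506) = 0.53795.

0.538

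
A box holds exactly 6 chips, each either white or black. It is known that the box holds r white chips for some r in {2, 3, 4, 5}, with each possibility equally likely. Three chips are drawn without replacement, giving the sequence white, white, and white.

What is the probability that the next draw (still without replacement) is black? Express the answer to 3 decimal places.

0.467

Compute the likelihood of the observed sequence for each case: P(data | r = 2) = (2/6)(1/5)(0/4) = 0; P(data | r = 3) = (3/6)(2/5)(1/4) = 1/20; P(data | r = 4) = (4/6)(3/5)(2/4) = 1/5; P(data | r = 5) = (5/6)(4/5)(3/4) = 1/2.
Weighting by the prior gives 1/4 · 0 = 0, 1/4 · 1/20 = 1/80, 1/4 · 1/5 = 1/20, 1/4 · 1/2 = 1/8; with total 3/16.
Normalising, the posterior is P(r = 2 | data) = 0, P(r = 3 | data) = 1/15, P(r = 4 | data) = 4/15, P(r = 5 | data) = 2/3.
The predictive probability is P(black next | data) = (1)(1/15) + (2/3)(4/15) + (1/3)(2/3) = 7/15.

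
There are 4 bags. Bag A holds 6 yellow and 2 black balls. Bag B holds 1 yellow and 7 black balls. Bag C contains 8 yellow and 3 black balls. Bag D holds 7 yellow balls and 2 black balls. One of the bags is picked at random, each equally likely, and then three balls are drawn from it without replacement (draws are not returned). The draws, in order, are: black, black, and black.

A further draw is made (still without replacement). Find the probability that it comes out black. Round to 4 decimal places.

The likelihood of the observed sequence under each hypothesis: P(data | bag A) = (2/8)(1/7)(0/6) = 0; P(data | bag B) = (7/8)(6/7)(5/6) = 0.625; P(data | bag C) = (3/11)(2/10)(1/9) = 0.0060606; P(data | bag D) = (2/9)(1/8)(0/7) = 0.
The prior-weighted likelihoods are 1/4 · 0 = 0, 1/4 · 0.625 = 0.15625, 1/4 · 0.0060606 = 0.0015152, 1/4 · 0 = 0; summing to 0.15777.
Dividing through by the total gives posterior P(bag A | data) = 0, P(bag B | data) = 0.9904, P(bag C | data) = 0.0096038, P(bag D | data) = 0.
The predictive probability is P(black next | data) = (4/5)(0.9904) + (0)(0.0096038) = 0.79232.

0.7923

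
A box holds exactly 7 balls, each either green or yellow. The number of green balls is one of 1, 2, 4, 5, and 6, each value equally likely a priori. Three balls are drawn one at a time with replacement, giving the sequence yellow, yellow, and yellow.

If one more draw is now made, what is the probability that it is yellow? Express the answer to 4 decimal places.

0.7651

Under each hypothesis, the probability of the observed sequence is: P(data | r = 1) = (6/7)(6/7)(6/7) = 0.62974; P(data | r = 2) = (5/7)(5/7)(5/7) = 0.36443; P(data | r = 4) = (3/7)(3/7)(3/7) = 0.078717; P(data | r = 5) = (2/7)(2/7)(2/7) = 0.023324; P(data | r = 6) = (1/7)(1/7)(1/7) = 0.0029155.
Multiplying each by its prior: 1/5 · 0.62974 = 0.12595, 1/5 · 0.36443 = 0.072886, 1/5 · 0.078717 = 0.015743, 1/5 · 0.023324 = 0.0046647, 1/5 · 0.0029155 = 0.00058309; these sum to 0.21983.
The posterior is then P(r = 1 | data) = 0.57294, P(r = 2 | data) = 0.33156, P(r = 4 | data) = 0.071618, P(r = 5 | data) = 0.02122, P(r = 6 | data) = 0.0026525.
The predictive probability is P(yellow next | data) = (6/7)(0.57294) + (5/7)(0.33156) + (3/7)(0.071618) + (2/7)(0.02122) + (1/7)(0.0026525) = 0.76506.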